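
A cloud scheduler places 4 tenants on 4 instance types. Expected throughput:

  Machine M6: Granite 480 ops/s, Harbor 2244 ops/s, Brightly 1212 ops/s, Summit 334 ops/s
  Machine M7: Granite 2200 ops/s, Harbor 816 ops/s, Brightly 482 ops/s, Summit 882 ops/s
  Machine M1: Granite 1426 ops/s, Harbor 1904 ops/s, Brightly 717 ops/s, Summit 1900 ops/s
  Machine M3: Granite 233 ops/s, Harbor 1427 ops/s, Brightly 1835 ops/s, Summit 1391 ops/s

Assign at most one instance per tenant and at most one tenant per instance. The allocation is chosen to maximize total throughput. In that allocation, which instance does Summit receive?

This is the linear assignment problem.
Optimal: Granite→Machine M7 (2200 ops/s), Harbor→Machine M6 (2244 ops/s), Brightly→Machine M3 (1835 ops/s), Summit→Machine M1 (1900 ops/s) — total 2200+2244+1835+1900 = 8179 ops/s.

Summit receives Machine M1.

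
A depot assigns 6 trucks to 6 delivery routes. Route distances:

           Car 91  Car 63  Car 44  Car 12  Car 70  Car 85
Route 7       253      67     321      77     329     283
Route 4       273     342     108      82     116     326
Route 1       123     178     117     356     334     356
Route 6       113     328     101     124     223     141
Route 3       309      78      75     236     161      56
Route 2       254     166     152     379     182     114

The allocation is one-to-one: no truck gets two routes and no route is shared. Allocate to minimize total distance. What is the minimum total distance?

Min total: 609 km

Optimal: Car 91→Route 1 (123 km), Car 63→Route 3 (78 km), Car 44→Route 6 (101 km), Car 12→Route 7 (77 km), Car 70→Route 4 (116 km), Car 85→Route 2 (114 km) — total 123+78+101+77+116+114 = 609 km.
Row-greedy (each truck in turn takes its cheapest remaining route) gives 875 km, worse by 266.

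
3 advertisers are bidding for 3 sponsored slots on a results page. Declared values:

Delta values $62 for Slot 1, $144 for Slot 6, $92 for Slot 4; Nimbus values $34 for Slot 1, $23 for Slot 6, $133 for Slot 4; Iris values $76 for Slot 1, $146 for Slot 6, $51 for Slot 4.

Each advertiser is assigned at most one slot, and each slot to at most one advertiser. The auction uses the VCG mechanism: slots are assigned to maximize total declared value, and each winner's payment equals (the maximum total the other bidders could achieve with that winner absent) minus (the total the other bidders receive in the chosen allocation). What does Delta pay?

Delta pays $70.

Efficient allocation: Delta→Slot 6 ($144), Nimbus→Slot 4 ($133), Iris→Slot 1 ($76); total welfare W = $353.
Delta receives Slot 6 at value $144, so the others get W − 144 = $209.
Without Delta: best allocation of the remaining 2 bidders over all 3 slots is Nimbus→Slot 4 ($133), Iris→Slot 6 ($146), total $279.
VCG payment = (others' best without Delta) − (others' welfare with Delta) = 279 − 209 = $70.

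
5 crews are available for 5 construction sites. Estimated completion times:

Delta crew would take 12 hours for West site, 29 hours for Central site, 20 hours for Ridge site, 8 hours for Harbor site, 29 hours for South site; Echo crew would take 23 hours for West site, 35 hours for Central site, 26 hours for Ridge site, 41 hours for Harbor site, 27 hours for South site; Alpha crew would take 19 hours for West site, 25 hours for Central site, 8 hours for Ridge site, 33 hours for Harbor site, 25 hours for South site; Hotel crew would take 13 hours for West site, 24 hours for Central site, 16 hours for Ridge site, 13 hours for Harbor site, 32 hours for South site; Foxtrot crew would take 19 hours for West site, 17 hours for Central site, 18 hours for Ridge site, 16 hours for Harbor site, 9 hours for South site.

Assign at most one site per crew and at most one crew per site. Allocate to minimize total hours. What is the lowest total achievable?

Optimal: Delta crew→Harbor site (8 hours), Echo crew→West site (23 hours), Alpha crew→Ridge site (8 hours), Hotel crew→Central site (24 hours), Foxtrot crew→South site (9 hours) — total 8+23+8+24+9 = 72 hours.
Column-greedy (each site in turn goes to its cheapest remaining crew) gives 77 hours, worse by 5.
Next-best assignment: Delta crew→Harbor site, Echo crew→Central site, Alpha crew→Ridge site, Hotel crew→West site, Foxtrot crew→South site = 73 hours.
Swapping Delta crew↔Hotel crew (Delta crew→Central site 29 hours, Hotel crew→Harbor site 13 hours) adds 10.
Every other assignment is strictly worse.

Min total: 72 hours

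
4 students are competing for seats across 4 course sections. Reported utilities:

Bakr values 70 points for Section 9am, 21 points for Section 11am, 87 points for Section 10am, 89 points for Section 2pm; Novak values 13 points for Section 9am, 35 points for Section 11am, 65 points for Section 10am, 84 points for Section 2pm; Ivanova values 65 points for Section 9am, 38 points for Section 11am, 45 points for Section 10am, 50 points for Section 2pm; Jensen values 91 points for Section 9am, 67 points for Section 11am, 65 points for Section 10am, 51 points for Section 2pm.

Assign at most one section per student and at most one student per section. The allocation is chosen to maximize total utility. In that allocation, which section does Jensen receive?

Optimal: Bakr→Section 10am (87 points), Novak→Section 2pm (84 points), Ivanova→Section 9am (65 points), Jensen→Section 11am (67 points) — total 87+84+65+67 = 303 points.
Row-greedy (each student in turn takes its best remaining section) gives 286 points, worse by 17.
Swapping Bakr↔Novak (Bakr→Section 2pm 89 points, Novak→Section 10am 65 points) loses 17.
Jensen's own top section is Section 9am (91 points), but forcing Jensen→Section 9am and reassigning the rest optimally gives only 300 points — worse by 3.

Jensen receives Section 11am.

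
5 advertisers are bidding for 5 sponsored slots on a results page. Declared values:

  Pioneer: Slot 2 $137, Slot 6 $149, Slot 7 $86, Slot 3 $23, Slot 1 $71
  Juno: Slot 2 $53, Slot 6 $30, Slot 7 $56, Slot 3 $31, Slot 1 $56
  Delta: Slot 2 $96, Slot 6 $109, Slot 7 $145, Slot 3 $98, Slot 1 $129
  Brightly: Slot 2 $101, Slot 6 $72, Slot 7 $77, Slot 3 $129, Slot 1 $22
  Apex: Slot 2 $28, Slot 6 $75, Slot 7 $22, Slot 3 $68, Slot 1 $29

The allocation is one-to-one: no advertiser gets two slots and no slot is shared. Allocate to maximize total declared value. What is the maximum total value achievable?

Optimal: Pioneer→Slot 2 ($137), Juno→Slot 1 ($56), Delta→Slot 7 ($145), Brightly→Slot 3 ($129), Apex→Slot 6 ($75) — total 137+56+145+129+75 = $542.
Every other assignment is strictly worse.

Maximum total: $542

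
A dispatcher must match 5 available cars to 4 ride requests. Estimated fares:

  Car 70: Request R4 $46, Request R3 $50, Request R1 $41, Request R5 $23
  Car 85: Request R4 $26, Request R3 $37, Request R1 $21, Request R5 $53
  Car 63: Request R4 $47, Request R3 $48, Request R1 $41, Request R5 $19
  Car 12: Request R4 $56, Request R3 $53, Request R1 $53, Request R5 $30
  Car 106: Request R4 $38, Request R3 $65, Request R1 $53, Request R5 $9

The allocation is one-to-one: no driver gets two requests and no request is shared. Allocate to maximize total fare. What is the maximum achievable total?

This is a one-to-one assignment (maximum-weight bipartite matching).
Optimal: Car 63→Request R4 ($47), Car 106→Request R3 ($65), Car 12→Request R1 ($53), Car 85→Request R5 ($53) — total 47+65+53+53 = $218.
Max-entry greedy (repeatedly take the single best remaining cell) gives $215, worse by 3.
Next-best assignment: Car 70→Request R4, Car 106→Request R3, Car 12→Request R1, Car 85→Request R5 = $217.
Checked against all permutations: $218 is optimal.

Max total: $218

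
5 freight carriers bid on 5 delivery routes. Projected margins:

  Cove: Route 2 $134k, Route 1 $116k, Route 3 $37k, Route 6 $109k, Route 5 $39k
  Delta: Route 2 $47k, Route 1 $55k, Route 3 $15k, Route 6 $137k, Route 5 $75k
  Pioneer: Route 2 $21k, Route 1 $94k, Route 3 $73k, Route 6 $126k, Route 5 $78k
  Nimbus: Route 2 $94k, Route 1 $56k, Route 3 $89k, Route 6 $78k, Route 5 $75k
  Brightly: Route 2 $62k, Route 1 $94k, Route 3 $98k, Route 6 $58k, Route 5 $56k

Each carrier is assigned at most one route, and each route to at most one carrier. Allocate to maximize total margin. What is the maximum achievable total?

Maximum total: $538k

Optimal: Cove→Route 2 ($134k), Delta→Route 6 ($137k), Pioneer→Route 1 ($94k), Nimbus→Route 5 ($75k), Brightly→Route 3 ($98k) — total 134+137+94+75+98 = $538k.
Row-greedy (each carrier in turn takes its best remaining route) gives $510k, worse by 28.
Checked against all permutations: $538k is optimal.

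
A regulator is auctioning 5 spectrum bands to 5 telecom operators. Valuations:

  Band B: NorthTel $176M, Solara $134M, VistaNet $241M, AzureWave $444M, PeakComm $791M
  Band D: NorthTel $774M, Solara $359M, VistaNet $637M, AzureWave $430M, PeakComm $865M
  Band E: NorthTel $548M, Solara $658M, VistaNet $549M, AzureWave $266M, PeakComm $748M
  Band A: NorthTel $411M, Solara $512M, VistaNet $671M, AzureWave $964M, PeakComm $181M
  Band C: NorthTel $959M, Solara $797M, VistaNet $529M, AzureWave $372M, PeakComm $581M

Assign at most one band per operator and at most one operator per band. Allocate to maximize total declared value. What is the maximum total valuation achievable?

Treat this as an assignment problem: match each operator to one band.
Optimal: NorthTel→Band C ($959M), Solara→Band E ($658M), VistaNet→Band D ($637M), AzureWave→Band A ($964M), PeakComm→Band B ($791M) — total 959+658+637+964+791 = $4009M.
Max-entry greedy (repeatedly take the single best remaining cell) gives $3687M, worse by 322.
Next-best assignment: NorthTel→Band D, Solara→Band C, VistaNet→Band E, AzureWave→Band A, PeakComm→Band B = $3875M.
Every other assignment is strictly worse.

Maximum total: $4009M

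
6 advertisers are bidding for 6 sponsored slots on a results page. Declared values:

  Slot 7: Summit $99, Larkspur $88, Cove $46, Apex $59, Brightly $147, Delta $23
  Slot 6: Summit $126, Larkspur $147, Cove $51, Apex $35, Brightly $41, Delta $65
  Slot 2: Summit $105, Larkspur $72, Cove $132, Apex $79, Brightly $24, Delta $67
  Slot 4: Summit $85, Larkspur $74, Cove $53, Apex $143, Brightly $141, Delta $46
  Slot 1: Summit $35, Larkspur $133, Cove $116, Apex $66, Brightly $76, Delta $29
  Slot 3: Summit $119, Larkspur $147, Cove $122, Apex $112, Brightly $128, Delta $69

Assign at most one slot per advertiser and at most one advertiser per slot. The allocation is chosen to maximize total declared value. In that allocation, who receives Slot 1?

This is a one-to-one assignment (maximum-weight bipartite matching).
Optimal: Summit→Slot 6 ($126), Larkspur→Slot 1 ($133), Cove→Slot 2 ($132), Apex→Slot 4 ($143), Brightly→Slot 7 ($147), Delta→Slot 3 ($69) — total 126+133+132+143+147+69 = $750.
Column-greedy (each slot in turn goes to its best remaining advertiser) gives $673, worse by 77.
Checked against all permutations: $750 is optimal.
Larkspur's own top slot is Slot 6 ($147), but forcing Larkspur→Slot 6 and reassigning the rest optimally gives only $739 — worse by 11.

Larkspur receives Slot 1.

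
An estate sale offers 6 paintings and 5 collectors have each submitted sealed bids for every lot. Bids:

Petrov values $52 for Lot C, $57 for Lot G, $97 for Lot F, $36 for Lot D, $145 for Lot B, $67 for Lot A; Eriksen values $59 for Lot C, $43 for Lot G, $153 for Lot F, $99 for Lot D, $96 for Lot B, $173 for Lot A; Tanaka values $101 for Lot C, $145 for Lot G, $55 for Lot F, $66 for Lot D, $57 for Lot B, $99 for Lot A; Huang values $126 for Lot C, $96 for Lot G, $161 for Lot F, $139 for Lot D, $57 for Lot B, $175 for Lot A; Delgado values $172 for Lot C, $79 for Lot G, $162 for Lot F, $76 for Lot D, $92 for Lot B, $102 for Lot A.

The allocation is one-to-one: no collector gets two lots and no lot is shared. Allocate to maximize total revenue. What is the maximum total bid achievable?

Optimal: Petrov→Lot B ($145), Eriksen→Lot A ($173), Tanaka→Lot G ($145), Huang→Lot F ($161), Delgado→Lot C ($172) — total 145+173+145+161+172 = $796.
Column-greedy (each lot in turn goes to its best remaining collector) gives $722, worse by 74.
Next-best assignment: Petrov→Lot B, Eriksen→Lot F, Tanaka→Lot G, Huang→Lot A, Delgado→Lot C = $790.
Swapping Huang↔Eriksen (Huang→Lot A $175, Eriksen→Lot F $153) loses 6.

Max total: $796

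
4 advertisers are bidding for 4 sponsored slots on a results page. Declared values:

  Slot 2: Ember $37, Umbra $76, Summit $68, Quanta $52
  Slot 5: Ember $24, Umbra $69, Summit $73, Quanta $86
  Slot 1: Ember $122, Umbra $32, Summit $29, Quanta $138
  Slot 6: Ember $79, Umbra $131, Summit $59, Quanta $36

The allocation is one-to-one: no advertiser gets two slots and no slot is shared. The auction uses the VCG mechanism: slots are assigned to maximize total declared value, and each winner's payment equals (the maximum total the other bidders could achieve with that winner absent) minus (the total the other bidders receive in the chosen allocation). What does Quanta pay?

Quanta pays $5.

Efficient allocation: Ember→Slot 1 ($122), Umbra→Slot 6 ($131), Summit→Slot 2 ($68), Quanta→Slot 5 ($86); total welfare W = $407.
Quanta receives Slot 5 at value $86, so the others get W − 86 = $321.
Without Quanta: best allocation of the remaining 3 bidders over all 4 slots is Ember→Slot 1 ($122), Umbra→Slot 6 ($131), Summit→Slot 5 ($73), total $326.
VCG payment = (others' best without Quanta) − (others' welfare with Quanta) = 326 − 321 = $5.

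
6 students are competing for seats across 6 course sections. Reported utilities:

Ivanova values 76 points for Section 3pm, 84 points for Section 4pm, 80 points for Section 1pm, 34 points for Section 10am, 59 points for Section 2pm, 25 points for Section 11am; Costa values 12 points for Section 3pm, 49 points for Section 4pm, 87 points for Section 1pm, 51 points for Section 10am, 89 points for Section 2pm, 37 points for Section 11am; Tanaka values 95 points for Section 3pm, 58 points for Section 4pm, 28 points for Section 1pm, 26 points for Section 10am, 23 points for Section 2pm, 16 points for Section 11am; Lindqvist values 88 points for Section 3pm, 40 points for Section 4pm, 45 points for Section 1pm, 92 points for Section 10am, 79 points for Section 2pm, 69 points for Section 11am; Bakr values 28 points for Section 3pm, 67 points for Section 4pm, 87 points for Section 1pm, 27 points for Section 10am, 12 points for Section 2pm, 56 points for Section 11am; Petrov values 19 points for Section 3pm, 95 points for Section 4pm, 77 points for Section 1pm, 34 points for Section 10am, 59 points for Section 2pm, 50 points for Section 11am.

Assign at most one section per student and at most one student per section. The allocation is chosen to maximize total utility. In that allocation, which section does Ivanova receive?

Ivanova receives Section 1pm.

Treat this as an assignment problem: match each student to one section.
Optimal: Ivanova→Section 1pm (80 points), Costa→Section 2pm (89 points), Tanaka→Section 3pm (95 points), Lindqvist→Section 10am (92 points), Bakr→Section 11am (56 points), Petrov→Section 4pm (95 points) — total 80+89+95+92+56+95 = 507 points.
Row-greedy (each student in turn takes its best remaining section) gives 497 points, worse by 10.
Next-best assignment: Ivanova→Section 4pm, Costa→Section 2pm, Tanaka→Section 3pm, Lindqvist→Section 10am, Bakr→Section 1pm, Petrov→Section 11am = 497 points.
Swapping Petrov↔Lindqvist (Petrov→Section 10am 34 points, Lindqvist→Section 4pm 40 points) loses 113.
Every other assignment is strictly worse.
Ivanova's own top section is Section 4pm (84 points), but forcing Ivanova→Section 4pm and reassigning the rest optimally gives only 497 points — worse by 10.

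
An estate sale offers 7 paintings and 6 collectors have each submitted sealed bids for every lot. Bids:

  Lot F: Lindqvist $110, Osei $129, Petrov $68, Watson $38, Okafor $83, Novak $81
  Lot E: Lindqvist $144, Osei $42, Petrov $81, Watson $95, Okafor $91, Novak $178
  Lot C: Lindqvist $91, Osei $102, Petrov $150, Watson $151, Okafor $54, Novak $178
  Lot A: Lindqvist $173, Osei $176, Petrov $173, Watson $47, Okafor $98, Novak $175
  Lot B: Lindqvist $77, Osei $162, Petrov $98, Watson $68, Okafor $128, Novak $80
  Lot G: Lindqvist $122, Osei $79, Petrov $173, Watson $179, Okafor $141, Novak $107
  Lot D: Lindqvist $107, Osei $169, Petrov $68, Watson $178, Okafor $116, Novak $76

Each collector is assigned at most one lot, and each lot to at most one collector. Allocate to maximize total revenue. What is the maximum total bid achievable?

Optimal: Lindqvist→Lot A ($173), Osei→Lot B ($162), Petrov→Lot C ($150), Watson→Lot D ($178), Okafor→Lot G ($141), Novak→Lot E ($178) — total 173+162+150+178+141+178 = $982.
Column-greedy (each lot in turn goes to its best remaining collector) gives $932, worse by 50.

Maximum total: $982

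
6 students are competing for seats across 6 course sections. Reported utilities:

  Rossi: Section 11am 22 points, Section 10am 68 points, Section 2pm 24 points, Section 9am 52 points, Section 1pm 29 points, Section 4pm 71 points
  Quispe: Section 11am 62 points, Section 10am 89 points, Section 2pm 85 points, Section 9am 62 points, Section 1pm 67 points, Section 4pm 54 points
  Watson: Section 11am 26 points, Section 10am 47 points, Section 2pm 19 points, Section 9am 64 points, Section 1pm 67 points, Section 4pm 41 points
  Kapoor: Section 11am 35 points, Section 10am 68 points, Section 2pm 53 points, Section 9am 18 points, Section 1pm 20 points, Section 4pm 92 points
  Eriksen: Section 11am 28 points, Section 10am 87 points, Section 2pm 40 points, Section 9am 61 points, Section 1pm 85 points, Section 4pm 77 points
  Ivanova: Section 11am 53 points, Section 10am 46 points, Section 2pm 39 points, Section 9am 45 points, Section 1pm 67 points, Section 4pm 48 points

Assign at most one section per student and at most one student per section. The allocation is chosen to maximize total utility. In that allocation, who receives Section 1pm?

Optimal: Rossi→Section 10am (68 points), Quispe→Section 2pm (85 points), Watson→Section 9am (64 points), Kapoor→Section 4pm (92 points), Eriksen→Section 1pm (85 points), Ivanova→Section 11am (53 points) — total 68+85+64+92+85+53 = 447 points.
Row-greedy (each student in turn takes its best remaining section) gives 394 points, worse by 53.
Checked against all permutations: 447 points is optimal.
Eriksen's own top section is Section 10am (87 points), but forcing Eriksen→Section 10am and reassigning the rest optimally gives only 436 points — worse by 11.

Eriksen receives Section 1pm.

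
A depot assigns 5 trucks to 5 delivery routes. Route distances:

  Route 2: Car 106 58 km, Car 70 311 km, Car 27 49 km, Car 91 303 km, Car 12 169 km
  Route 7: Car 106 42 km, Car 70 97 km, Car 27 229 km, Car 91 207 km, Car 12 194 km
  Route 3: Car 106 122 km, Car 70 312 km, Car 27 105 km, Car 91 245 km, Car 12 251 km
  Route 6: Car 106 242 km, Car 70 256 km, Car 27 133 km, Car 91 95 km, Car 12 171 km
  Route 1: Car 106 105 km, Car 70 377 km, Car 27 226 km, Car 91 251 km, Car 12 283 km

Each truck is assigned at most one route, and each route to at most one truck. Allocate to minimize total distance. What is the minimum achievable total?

Min total: 571 km

Optimal: Car 106→Route 1 (105 km), Car 70→Route 7 (97 km), Car 27→Route 3 (105 km), Car 91→Route 6 (95 km), Car 12→Route 2 (169 km) — total 105+97+105+95+169 = 571 km.
Column-greedy (each route in turn goes to its cheapest remaining truck) gives 884 km, worse by 313.
Next-best assignment: Car 106→Route 1, Car 70→Route 7, Car 27→Route 2, Car 91→Route 6, Car 12→Route 3 = 597 km.
No other one-to-one assignment undercuts 571 km.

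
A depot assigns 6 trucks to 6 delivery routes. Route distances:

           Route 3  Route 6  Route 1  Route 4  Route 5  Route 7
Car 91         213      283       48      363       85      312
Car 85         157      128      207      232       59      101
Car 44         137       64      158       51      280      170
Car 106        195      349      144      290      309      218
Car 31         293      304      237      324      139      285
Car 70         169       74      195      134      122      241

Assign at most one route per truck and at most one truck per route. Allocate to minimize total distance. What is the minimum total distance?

Optimal: Car 91→Route 1 (48 km), Car 85→Route 7 (101 km), Car 44→Route 4 (51 km), Car 106→Route 3 (195 km), Car 31→Route 5 (139 km), Car 70→Route 6 (74 km) — total 48+101+51+195+139+74 = 608 km.
Min-entry greedy (repeatedly take the single cheapest remaining cell) gives 712 km, worse by 104.
Next-best assignment: Car 91→Route 1, Car 85→Route 7, Car 44→Route 6, Car 106→Route 3, Car 31→Route 5, Car 70→Route 4 = 681 km.
Swapping Car 44↔Car 106 (Car 44→Route 3 137 km, Car 106→Route 4 290 km) adds 181.

Min total: 608 km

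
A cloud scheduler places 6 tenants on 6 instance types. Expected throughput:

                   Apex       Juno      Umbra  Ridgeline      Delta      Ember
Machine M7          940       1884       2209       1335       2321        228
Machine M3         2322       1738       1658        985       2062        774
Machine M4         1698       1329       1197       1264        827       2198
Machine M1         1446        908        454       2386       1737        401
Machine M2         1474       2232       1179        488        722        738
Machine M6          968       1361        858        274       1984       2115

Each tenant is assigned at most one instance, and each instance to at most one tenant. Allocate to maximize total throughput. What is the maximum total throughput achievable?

Optimal: Apex→Machine M3 (2322 ops/s), Juno→Machine M2 (2232 ops/s), Umbra→Machine M7 (2209 ops/s), Ridgeline→Machine M1 (2386 ops/s), Delta→Machine M6 (1984 ops/s), Ember→Machine M4 (2198 ops/s) — total 2322+2232+2209+2386+1984+2198 = 13331 ops/s.
Next-best assignment: Apex→Machine M4, Juno→Machine M2, Umbra→Machine M7, Ridgeline→Machine M1, Delta→Machine M3, Ember→Machine M6 = 12702 ops/s.
Every other assignment is strictly worse.

Max total: 13331 ops/s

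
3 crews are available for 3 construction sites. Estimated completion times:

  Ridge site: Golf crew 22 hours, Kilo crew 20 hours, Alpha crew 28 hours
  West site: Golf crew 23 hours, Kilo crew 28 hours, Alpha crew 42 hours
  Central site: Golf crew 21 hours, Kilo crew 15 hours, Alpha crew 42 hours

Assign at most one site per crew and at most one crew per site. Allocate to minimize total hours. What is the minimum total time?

Optimal: Golf crew→West site (23 hours), Kilo crew→Central site (15 hours), Alpha crew→Ridge site (28 hours) — total 23+15+28 = 66 hours.
Column-greedy (each site in turn goes to its cheapest remaining crew) gives 85 hours, worse by 19.
Every other assignment is strictly worse.

Minimum total: 66 hours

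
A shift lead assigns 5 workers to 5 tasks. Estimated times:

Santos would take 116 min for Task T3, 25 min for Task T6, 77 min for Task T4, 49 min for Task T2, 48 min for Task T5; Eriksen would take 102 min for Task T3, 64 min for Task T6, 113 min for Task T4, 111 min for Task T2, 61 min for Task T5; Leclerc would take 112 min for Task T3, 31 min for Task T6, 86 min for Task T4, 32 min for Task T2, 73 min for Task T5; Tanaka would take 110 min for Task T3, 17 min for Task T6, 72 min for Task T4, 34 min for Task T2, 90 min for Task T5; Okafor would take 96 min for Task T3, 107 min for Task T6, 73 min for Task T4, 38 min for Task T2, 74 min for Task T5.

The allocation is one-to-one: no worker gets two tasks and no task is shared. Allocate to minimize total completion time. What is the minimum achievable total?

Minimum total: 272 min

Optimal: Santos→Task T5 (48 min), Eriksen→Task T3 (102 min), Leclerc→Task T2 (32 min), Tanaka→Task T6 (17 min), Okafor→Task T4 (73 min) — total 48+102+32+17+73 = 272 min.
Column-greedy (each task in turn goes to its cheapest remaining worker) gives 283 min, worse by 11.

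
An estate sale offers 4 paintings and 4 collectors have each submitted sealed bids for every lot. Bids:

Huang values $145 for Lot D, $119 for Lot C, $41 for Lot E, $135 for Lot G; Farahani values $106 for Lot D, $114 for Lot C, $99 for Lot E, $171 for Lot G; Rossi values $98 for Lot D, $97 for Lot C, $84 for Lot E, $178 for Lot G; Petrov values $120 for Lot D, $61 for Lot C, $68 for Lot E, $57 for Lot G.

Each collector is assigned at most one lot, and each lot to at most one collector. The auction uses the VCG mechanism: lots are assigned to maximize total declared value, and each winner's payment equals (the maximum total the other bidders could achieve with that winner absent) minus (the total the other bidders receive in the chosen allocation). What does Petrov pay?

Efficient allocation: Huang→Lot C ($119), Farahani→Lot E ($99), Rossi→Lot G ($178), Petrov→Lot D ($120); total welfare W = $516.
Petrov receives Lot D at value $120, so the others get W − 120 = $396.
Without Petrov: best allocation of the remaining 3 bidders over all 4 lots is Huang→Lot D ($145), Farahani→Lot C ($114), Rossi→Lot G ($178), total $437.
VCG payment = (others' best without Petrov) − (others' welfare with Petrov) = 437 − 396 = $41.

Petrov pays $41.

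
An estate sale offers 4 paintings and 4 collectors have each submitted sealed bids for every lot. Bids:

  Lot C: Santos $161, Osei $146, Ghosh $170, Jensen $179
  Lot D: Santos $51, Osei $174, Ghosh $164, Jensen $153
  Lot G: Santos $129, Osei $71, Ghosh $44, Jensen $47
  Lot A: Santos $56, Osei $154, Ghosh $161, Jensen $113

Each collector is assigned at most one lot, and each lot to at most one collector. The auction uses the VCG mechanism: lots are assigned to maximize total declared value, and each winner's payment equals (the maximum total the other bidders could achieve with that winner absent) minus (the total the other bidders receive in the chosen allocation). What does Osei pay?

Osei pays $6.

Efficient allocation: Santos→Lot G ($129), Osei→Lot D ($174), Ghosh→Lot A ($161), Jensen→Lot C ($179); total welfare W = $643.
Osei receives Lot D at value $174, so the others get W − 174 = $469.
Without Osei: best allocation of the remaining 3 bidders over all 4 lots is Santos→Lot C ($161), Ghosh→Lot A ($161), Jensen→Lot D ($153), total $475.
VCG payment = (others' best without Osei) − (others' welfare with Osei) = 475 − 469 = $6.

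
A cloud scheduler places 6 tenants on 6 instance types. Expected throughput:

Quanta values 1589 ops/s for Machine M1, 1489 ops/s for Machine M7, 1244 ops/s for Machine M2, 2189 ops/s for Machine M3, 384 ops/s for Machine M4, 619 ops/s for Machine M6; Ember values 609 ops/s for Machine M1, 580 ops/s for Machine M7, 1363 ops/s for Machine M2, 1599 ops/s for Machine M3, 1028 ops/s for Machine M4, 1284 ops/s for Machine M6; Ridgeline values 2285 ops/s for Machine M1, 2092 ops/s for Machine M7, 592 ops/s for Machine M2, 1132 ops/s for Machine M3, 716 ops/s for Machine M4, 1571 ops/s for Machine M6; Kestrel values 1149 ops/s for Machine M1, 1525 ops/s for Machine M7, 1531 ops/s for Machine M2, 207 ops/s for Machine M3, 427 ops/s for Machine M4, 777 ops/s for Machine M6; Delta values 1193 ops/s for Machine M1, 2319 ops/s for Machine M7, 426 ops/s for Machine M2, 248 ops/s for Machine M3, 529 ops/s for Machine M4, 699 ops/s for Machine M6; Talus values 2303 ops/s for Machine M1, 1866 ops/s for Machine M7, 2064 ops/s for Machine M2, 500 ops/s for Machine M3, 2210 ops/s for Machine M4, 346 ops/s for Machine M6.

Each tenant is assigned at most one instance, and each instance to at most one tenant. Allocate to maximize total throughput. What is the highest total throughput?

This is a one-to-one assignment (maximum-weight bipartite matching).
Optimal: Quanta→Machine M3 (2189 ops/s), Ember→Machine M6 (1284 ops/s), Ridgeline→Machine M1 (2285 ops/s), Kestrel→Machine M2 (1531 ops/s), Delta→Machine M7 (2319 ops/s), Talus→Machine M4 (2210 ops/s) — total 2189+1284+2285+1531+2319+2210 = 11818 ops/s.
Row-greedy (each tenant in turn takes its best remaining instance) gives 10271 ops/s, worse by 1547.
Next-best assignment: Quanta→Machine M3, Ember→Machine M2, Ridgeline→Machine M1, Kestrel→Machine M6, Delta→Machine M7, Talus→Machine M4 = 11143 ops/s.
Checked against all permutations: 11818 ops/s is optimal.

Maximum total: 11818 ops/s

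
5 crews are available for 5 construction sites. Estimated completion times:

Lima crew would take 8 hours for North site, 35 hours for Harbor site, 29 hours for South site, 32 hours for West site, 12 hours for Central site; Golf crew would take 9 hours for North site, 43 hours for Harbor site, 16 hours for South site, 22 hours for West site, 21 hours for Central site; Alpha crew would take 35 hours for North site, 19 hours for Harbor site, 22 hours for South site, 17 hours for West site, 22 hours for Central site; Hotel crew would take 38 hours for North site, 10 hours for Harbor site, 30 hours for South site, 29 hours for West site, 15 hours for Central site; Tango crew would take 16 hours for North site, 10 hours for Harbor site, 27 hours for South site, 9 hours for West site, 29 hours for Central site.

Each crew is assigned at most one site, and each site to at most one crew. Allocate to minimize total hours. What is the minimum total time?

This is a one-to-one assignment (minimum-cost bipartite matching).
Optimal: Lima crew→Central site (12 hours), Golf crew→North site (9 hours), Alpha crew→South site (22 hours), Hotel crew→Harbor site (10 hours), Tango crew→West site (9 hours) — total 12+9+22+10+9 = 62 hours.
Column-greedy (each site in turn goes to its cheapest remaining crew) gives 65 hours, worse by 3.
Next-best assignment: Lima crew→North site, Golf crew→South site, Alpha crew→Central site, Hotel crew→Harbor site, Tango crew→West site = 65 hours.
Swapping Alpha crew↔Hotel crew (Alpha crew→Harbor site 19 hours, Hotel crew→South site 30 hours) adds 17.
Checked against all permutations: 62 hours is optimal.

Min total: 62 hours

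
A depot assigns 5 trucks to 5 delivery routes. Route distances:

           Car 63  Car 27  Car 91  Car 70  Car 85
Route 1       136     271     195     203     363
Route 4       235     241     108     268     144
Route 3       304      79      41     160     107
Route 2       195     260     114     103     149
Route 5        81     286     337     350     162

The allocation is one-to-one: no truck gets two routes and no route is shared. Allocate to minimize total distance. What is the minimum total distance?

Minimum total: 588 km

This is the linear assignment problem.
Optimal: Car 63→Route 1 (136 km), Car 27→Route 3 (79 km), Car 91→Route 4 (108 km), Car 70→Route 2 (103 km), Car 85→Route 5 (162 km) — total 136+79+108+103+162 = 588 km.
Row-greedy (each truck in turn takes its cheapest remaining route) gives 734 km, worse by 146.
Next-best assignment: Car 63→Route 5, Car 27→Route 3, Car 91→Route 1, Car 70→Route 2, Car 85→Route 4 = 602 km.
Every other assignment is strictly worse.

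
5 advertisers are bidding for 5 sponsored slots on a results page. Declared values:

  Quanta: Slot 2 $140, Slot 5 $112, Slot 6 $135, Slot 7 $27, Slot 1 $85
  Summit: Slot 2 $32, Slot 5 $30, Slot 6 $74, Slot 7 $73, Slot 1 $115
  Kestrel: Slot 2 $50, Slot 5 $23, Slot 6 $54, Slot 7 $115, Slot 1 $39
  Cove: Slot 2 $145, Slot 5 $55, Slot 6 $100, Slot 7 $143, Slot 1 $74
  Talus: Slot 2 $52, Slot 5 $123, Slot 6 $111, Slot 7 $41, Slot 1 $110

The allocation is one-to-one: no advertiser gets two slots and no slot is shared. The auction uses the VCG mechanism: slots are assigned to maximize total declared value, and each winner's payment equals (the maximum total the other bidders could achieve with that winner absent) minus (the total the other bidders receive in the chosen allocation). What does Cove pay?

Cove pays $5.

Efficient allocation: Quanta→Slot 6 ($135), Summit→Slot 1 ($115), Kestrel→Slot 7 ($115), Cove→Slot 2 ($145), Talus→Slot 5 ($123); total welfare W = $633.
Cove receives Slot 2 at value $145, so the others get W − 145 = $488.
Without Cove: best allocation of the remaining 4 bidders over all 5 slots is Quanta→Slot 2 ($140), Summit→Slot 1 ($115), Kestrel→Slot 7 ($115), Talus→Slot 5 ($123), total $493.
VCG payment = (others' best without Cove) − (others' welfare with Cove) = 493 − 488 = $5.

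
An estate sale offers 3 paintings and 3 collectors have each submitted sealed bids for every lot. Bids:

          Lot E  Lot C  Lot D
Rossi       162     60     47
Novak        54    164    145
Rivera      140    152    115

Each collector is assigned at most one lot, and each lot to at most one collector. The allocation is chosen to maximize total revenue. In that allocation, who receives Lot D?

Novak receives Lot D.

Optimal: Rossi→Lot E ($162), Novak→Lot D ($145), Rivera→Lot C ($152) — total 162+145+152 = $459.
No other one-to-one assignment exceeds $459.
Novak's own top lot is Lot C ($164), but forcing Novak→Lot C and reassigning the rest optimally gives only $441 — worse by 18.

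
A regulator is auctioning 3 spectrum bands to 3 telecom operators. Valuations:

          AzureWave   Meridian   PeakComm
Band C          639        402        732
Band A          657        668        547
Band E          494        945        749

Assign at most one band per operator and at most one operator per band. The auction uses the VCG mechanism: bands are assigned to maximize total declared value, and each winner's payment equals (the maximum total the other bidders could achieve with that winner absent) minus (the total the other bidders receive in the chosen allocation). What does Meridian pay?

Meridian pays $17M.

Efficient allocation: AzureWave→Band A ($657M), Meridian→Band E ($945M), PeakComm→Band C ($732M); total welfare W = $2334M.
Meridian receives Band E at value $945M, so the others get W − 945 = $1389M.
Without Meridian: best allocation of the remaining 2 bidders over all 3 bands is AzureWave→Band A ($657M), PeakComm→Band E ($749M), total $1406M.
VCG payment = (others' best without Meridian) − (others' welfare with Meridian) = 1406 − 1389 = $17M.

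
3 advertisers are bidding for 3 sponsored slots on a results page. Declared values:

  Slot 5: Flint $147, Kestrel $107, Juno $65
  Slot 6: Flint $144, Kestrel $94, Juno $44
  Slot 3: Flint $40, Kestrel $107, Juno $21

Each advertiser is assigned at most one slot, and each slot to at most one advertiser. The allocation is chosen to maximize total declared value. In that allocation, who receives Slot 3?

Kestrel receives Slot 3.

Optimal: Flint→Slot 6 ($144), Kestrel→Slot 3 ($107), Juno→Slot 5 ($65) — total 144+107+65 = $316.
Column-greedy (each slot in turn goes to its best remaining advertiser) gives $262, worse by 54.
Next-best assignment: Flint→Slot 5, Kestrel→Slot 3, Juno→Slot 6 = $298.
Every other assignment is strictly worse.
Kestrel's own top slot is Slot 5 ($107), but forcing Kestrel→Slot 5 and reassigning the rest optimally gives only $272 — worse by 44.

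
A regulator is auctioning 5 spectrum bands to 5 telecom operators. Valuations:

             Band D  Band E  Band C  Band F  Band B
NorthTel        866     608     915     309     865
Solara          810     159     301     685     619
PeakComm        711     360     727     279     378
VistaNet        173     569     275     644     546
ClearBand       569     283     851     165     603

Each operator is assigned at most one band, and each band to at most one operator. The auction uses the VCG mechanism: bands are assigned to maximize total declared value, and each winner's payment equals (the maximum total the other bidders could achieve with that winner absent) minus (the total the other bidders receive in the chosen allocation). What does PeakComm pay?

Efficient allocation: NorthTel→Band B ($865M), Solara→Band F ($685M), PeakComm→Band D ($711M), VistaNet→Band E ($569M), ClearBand→Band C ($851M); total welfare W = $3681M.
PeakComm receives Band D at value $711M, so the others get W − 711 = $2970M.
Without PeakComm: best allocation of the remaining 4 bidders over all 5 bands is NorthTel→Band B ($865M), Solara→Band D ($810M), VistaNet→Band F ($644M), ClearBand→Band C ($851M), total $3170M.
VCG payment = (others' best without PeakComm) − (others' welfare with PeakComm) = 3170 − 2970 = $200M.

PeakComm pays $200M.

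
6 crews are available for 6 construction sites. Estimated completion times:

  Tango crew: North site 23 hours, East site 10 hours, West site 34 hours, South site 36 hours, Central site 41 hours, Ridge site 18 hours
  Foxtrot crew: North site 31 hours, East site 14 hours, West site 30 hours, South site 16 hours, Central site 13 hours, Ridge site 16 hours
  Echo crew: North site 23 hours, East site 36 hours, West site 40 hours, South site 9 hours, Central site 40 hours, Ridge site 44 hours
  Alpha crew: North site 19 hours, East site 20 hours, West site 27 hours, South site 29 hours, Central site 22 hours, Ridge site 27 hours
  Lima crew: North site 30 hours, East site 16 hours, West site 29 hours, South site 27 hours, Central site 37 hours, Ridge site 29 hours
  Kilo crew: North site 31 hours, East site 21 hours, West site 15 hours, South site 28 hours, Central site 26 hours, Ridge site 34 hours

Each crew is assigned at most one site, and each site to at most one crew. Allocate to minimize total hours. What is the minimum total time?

Min total: 90 hours

Optimal: Tango crew→Ridge site (18 hours), Foxtrot crew→Central site (13 hours), Echo crew→South site (9 hours), Alpha crew→North site (19 hours), Lima crew→East site (16 hours), Kilo crew→West site (15 hours) — total 18+13+9+19+16+15 = 90 hours.
Row-greedy (each crew in turn takes its cheapest remaining site) gives 114 hours, worse by 24.
Every other assignment is strictly worse.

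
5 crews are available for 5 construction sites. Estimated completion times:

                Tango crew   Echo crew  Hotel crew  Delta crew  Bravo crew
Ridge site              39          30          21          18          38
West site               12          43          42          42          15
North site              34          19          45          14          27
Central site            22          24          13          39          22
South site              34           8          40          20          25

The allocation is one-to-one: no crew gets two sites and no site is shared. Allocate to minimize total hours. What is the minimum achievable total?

Optimal: Tango crew→West site (12 hours), Echo crew→South site (8 hours), Hotel crew→Ridge site (21 hours), Delta crew→North site (14 hours), Bravo crew→Central site (22 hours) — total 12+8+21+14+22 = 77 hours.
Row-greedy (each crew in turn takes its cheapest remaining site) gives 85 hours, worse by 8.
Every other assignment is strictly worse.

Minimum total: 77 hours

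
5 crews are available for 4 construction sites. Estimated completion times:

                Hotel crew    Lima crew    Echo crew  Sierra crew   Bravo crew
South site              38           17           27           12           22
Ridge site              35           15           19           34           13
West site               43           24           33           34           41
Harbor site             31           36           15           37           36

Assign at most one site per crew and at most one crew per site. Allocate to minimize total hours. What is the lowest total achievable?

Min total: 64 hours

Optimal: Sierra crew→South site (12 hours), Bravo crew→Ridge site (13 hours), Lima crew→West site (24 hours), Echo crew→Harbor site (15 hours) — total 12+13+24+15 = 64 hours.
Row-greedy (each crew in turn takes its cheapest remaining site) gives 107 hours, worse by 43.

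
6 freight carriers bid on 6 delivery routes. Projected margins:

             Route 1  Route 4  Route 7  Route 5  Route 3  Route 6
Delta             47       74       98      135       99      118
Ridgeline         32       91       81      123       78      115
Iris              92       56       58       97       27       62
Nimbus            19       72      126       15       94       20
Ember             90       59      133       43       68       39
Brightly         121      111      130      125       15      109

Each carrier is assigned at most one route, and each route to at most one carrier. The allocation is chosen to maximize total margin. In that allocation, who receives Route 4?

Brightly receives Route 4.

Optimal: Delta→Route 5 ($135k), Ridgeline→Route 6 ($115k), Iris→Route 1 ($92k), Nimbus→Route 3 ($94k), Ember→Route 7 ($133k), Brightly→Route 4 ($111k) — total 135+115+92+94+133+111 = $680k.
Max-entry greedy (repeatedly take the single best remaining cell) gives $654k, worse by 26.
Swapping Ridgeline↔Nimbus (Ridgeline→Route 3 $78k, Nimbus→Route 6 $20k) loses 111.
Brightly's own top route is Route 7 ($130k), but forcing Brightly→Route 7 and reassigning the rest optimally gives only $625k — worse by 55.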